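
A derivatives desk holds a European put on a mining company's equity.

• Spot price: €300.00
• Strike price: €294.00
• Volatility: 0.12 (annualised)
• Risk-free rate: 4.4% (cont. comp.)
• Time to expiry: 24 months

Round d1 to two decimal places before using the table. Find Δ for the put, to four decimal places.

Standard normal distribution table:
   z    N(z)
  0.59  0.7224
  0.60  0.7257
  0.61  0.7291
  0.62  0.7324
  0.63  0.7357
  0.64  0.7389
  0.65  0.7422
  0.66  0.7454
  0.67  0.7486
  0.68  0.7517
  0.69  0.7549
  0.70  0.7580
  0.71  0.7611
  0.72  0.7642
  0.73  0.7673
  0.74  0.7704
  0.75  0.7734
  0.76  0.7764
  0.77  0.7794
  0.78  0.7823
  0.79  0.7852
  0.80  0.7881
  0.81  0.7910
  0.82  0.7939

T = 2;  σ√T = 0.1697
ln(S/K) + (r + σ²/2)T = ln(300/294) + (0.044 + 0.12²/2)·2 = 0.0202 + 0.1024 = 0.1226
d₁ = 0.1226 / 0.1697 = 0.7224 → 0.72
N(d₁) = N(0.72) = 0.7642
Δ_put = N(d₁) − 1 = 0.7642 − 1 = -0.2358

-0.2358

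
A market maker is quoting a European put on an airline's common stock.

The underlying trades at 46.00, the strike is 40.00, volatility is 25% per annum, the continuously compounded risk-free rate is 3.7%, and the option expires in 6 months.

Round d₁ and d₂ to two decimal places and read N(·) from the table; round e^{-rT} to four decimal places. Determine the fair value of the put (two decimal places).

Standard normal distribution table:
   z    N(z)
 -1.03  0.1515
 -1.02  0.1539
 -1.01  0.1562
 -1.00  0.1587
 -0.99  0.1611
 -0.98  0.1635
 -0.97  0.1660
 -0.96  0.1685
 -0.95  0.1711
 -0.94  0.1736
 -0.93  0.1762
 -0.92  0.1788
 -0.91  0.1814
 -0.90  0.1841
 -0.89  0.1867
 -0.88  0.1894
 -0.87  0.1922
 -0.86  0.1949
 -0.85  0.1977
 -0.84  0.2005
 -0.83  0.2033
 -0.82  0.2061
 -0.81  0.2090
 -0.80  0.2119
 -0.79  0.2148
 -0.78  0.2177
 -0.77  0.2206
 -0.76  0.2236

0.69

T = 0.5;  σ√T = 0.1768
ln(S/K) + (r + σ²/2)T = ln(46/40) + (0.037 + 0.25²/2)·0.5 = 0.1398 + 0.0341 = 0.1739
d₁ = 0.1739 / 0.1768 = 0.9837 ⇒ 0.98
d₂ = d₁ − σ√T = 0.9837 − 0.1768 = 0.8069 ⇒ 0.81
e^(−rT) = e^(−0.037·0.5) = 0.9817
N(−d₂) = N(-0.81) = 0.2090;  N(−d₁) = N(-0.98) = 0.1635
P = 40·0.9817·0.2090 − 46·0.1635 = 8.2070 − 7.5210 = 0.6860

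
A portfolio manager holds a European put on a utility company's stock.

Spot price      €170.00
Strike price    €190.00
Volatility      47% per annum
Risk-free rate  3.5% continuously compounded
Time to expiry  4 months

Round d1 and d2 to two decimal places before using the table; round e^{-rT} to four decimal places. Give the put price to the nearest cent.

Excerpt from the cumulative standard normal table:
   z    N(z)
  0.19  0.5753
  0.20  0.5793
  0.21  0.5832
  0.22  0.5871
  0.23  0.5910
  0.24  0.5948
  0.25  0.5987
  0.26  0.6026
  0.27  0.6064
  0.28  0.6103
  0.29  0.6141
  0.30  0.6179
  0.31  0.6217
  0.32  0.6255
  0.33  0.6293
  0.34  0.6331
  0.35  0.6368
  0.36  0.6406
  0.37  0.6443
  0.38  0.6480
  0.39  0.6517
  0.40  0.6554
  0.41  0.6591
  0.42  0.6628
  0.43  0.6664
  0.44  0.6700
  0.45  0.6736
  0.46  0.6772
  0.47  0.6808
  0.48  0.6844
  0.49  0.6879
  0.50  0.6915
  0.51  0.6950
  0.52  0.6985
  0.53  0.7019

σ√T = 0.47·√0.3333 = 0.2714
d₁ = [ln(170/190) + (0.035 + 0.47²/2)·0.3333] / 0.2714 = [-0.1112 + 0.0485] / 0.2714 = -0.2312 → -0.23
d₂ = d₁ − σ√T = -0.2312 − 0.2714 = -0.5026 → -0.50
e^(−rT) = e^(−0.035·0.3333) = 0.9884
N(−d₂) = N(0.50) = 0.6915;  N(−d₁) = N(0.23) = 0.5910
P = 190·0.9884·0.6915 − 170·0.5910 = 129.8609 − 100.4700 = 29.3909

€29.39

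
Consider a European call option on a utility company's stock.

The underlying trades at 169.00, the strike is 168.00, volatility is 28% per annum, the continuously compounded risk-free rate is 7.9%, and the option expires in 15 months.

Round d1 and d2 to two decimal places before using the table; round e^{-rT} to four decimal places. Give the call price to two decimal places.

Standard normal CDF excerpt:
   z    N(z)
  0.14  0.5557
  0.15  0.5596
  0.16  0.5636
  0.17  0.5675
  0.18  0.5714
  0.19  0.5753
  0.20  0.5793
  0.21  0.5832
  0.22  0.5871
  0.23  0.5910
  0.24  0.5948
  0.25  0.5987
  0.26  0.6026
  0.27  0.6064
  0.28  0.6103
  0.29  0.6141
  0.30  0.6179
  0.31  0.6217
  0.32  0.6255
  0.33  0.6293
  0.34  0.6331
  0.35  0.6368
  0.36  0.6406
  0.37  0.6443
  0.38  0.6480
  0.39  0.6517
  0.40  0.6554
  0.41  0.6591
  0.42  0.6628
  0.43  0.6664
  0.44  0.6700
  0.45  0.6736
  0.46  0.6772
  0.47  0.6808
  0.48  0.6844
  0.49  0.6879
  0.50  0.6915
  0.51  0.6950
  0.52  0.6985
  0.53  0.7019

T = 1.25;  σ√T = 0.3130
ln(S/K) + (r + σ²/2)T = ln(169/168) + (0.079 + 0.28²/2)·1.25 = 0.0059 + 0.1477 = 0.1537
d₁ = 0.1537 / 0.3130 = 0.4909 → 0.49
d₂ = d₁ − σ√T = 0.4909 − 0.3130 = 0.1779 → 0.18
e^(−rT) = e^(−0.079·1.25) = 0.9060
N(d₁) = N(0.49) = 0.6879;  N(d₂) = N(0.18) = 0.5714
C = 169·0.6879 − 168·0.9060·0.5714 = 116.2551 − 86.9717 = 29.2834

29.28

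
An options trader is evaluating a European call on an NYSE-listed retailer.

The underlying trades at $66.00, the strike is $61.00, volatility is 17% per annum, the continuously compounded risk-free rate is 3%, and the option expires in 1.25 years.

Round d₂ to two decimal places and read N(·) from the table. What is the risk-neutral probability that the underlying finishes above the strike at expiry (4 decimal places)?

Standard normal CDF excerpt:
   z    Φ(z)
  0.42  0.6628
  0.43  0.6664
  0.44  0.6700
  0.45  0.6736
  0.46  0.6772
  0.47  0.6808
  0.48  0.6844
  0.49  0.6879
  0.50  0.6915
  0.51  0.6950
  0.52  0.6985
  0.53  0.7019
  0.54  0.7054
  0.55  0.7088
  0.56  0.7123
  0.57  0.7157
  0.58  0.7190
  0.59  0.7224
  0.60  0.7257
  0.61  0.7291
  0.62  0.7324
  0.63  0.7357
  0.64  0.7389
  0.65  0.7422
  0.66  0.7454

0.6985

σ√T = 0.17·√1.25 = 0.1901
d₁ = [ln(66/61) + (0.03 + 0.17²/2)·1.25] / 0.1901 = [0.0788 + 0.0556] / 0.1901 = 0.7068 ⇒ 0.71
d₂ = d₁ − σ√T = 0.7068 − 0.1901 = 0.5168 ⇒ 0.52
Pr(exercise) under Q = N(d₂) = 0.6985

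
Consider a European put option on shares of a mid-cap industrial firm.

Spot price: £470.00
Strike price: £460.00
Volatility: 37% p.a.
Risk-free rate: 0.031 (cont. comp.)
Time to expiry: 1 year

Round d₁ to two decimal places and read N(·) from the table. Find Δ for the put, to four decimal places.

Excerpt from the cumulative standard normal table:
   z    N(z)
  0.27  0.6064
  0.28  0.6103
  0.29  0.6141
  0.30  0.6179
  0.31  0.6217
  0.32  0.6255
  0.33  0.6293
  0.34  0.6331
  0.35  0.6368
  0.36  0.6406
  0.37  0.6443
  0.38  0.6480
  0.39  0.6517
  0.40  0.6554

-0.3707

σ√T = 0.37 × 1.0000 = 0.3700
d₁ = [ln(470/460) + (0.031 + 0.37²/2)·1] / 0.3700 = [0.0215 + 0.0994] / 0.3700 = 0.3269 → 0.33
N(d₁) = N(0.33) = 0.6293
Δ_put = N(d₁) − 1 = 0.6293 − 1 = -0.3707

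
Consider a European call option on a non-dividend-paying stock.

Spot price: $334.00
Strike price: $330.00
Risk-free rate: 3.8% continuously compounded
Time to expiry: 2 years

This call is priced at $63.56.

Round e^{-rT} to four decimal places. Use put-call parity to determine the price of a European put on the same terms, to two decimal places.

$35.40

exp(−rT) = exp(−0.038·2) = 0.9268
Put-call parity: C − P = S − K·e^(−rT) = 334 − 330·0.9268 = 334 − 305.8440 = 28.1560
P = C − (C − P) = 63.56 − (28.1560) = 35.4040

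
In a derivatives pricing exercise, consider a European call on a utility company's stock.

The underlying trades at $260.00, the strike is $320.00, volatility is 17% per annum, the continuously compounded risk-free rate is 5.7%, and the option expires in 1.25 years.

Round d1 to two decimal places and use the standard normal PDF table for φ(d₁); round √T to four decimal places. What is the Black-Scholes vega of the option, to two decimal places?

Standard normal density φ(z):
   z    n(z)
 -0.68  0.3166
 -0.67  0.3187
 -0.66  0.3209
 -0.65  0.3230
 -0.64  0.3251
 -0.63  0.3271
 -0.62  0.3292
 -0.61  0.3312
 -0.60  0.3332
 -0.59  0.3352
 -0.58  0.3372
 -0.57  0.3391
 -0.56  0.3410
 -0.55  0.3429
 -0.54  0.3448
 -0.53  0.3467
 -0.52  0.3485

σ√T = 0.17 × 1.1180 = 0.1901
d₁ = [ln(260/320) + (0.057 + ½·0.17²)·1.25] / (σ√T) = (-0.2076 + 0.0893) / 0.1901 = -0.6226 → -0.62
√T = √1.25 = 1.1180
φ(d₁) = φ(-0.62) = 0.3292
vega = S·φ(d₁)·√T = 260·0.3292·1.1180 = 95.6919

95.69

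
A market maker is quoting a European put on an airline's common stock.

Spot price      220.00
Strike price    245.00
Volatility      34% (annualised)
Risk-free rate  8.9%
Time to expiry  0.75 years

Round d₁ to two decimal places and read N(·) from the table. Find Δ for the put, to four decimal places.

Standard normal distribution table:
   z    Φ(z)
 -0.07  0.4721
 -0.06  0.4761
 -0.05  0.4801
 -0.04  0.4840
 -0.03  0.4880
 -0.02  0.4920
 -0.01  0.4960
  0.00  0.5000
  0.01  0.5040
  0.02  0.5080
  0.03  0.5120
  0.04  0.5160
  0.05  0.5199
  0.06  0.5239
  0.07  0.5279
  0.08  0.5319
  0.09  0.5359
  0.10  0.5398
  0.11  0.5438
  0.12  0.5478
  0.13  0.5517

σ√T = 0.34 × 0.8660 = 0.2944
d₁ = [ln(220/245) + (0.089 + 0.34²/2)·0.75] / 0.2944 = [-0.1076 + 0.1101] / 0.2944 = 0.0084 which rounds to 0.01
N(d₁) = N(0.01) = 0.5040
Δ_put = N(d₁) − 1 = 0.5040 − 1 = -0.4960

-0.4960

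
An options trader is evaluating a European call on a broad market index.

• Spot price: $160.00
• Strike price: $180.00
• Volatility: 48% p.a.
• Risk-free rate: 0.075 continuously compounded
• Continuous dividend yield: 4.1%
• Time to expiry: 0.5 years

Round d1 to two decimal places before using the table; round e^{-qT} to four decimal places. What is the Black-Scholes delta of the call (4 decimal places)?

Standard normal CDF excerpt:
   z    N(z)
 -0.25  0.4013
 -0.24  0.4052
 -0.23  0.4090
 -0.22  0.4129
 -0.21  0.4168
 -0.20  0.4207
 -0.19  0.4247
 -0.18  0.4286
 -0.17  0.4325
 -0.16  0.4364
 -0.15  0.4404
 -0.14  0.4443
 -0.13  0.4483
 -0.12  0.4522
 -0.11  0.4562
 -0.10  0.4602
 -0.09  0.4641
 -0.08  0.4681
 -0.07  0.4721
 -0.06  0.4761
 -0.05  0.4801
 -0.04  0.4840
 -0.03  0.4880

σ√T = 0.48 × 0.7071 = 0.3394
d₁ = [ln(160/180) + (0.075 − 0.041 + ½·0.48²)·0.5] / (σ√T) = (-0.1178 + 0.0746) / 0.3394 = -0.1272 ⇒ -0.13
N(d₁) = N(-0.13) = 0.4483
Δ_call = exp(−qT)·N(d₁) = 0.9797·0.4483 = 0.4392

0.4392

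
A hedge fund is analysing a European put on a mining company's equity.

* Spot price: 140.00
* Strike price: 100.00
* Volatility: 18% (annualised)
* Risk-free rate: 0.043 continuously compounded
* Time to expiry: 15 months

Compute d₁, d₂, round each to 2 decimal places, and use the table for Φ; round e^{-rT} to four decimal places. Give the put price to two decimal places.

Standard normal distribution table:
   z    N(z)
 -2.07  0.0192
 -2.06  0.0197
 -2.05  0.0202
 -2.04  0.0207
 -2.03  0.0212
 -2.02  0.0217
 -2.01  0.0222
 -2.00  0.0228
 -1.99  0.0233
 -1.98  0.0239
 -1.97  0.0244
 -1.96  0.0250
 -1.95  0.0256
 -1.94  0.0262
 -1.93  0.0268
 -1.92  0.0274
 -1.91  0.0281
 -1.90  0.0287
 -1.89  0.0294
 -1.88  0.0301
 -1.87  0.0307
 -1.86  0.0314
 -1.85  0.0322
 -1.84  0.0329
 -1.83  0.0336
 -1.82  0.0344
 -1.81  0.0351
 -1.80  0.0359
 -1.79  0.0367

0.22

σ√T = 0.18 × 1.1180 = 0.2012
d₁ = [ln(140/100) + (0.043 + 0.18²/2)·1.25] / 0.2012 = [0.3365 + 0.0740] / 0.2012 = 2.0397 ≈ 2.04
d₂ = d₁ − σ√T = 2.0397 − 0.2012 = 1.8384 ≈ 1.84
exp(−rT) = exp(−0.043·1.25) = 0.9477
N(−d₂) = N(-1.84) = 0.0329;  N(−d₁) = N(-2.04) = 0.0207
P = 100·0.9477·0.0329 − 140·0.0207 = 3.1179 − 2.8980 = 0.2199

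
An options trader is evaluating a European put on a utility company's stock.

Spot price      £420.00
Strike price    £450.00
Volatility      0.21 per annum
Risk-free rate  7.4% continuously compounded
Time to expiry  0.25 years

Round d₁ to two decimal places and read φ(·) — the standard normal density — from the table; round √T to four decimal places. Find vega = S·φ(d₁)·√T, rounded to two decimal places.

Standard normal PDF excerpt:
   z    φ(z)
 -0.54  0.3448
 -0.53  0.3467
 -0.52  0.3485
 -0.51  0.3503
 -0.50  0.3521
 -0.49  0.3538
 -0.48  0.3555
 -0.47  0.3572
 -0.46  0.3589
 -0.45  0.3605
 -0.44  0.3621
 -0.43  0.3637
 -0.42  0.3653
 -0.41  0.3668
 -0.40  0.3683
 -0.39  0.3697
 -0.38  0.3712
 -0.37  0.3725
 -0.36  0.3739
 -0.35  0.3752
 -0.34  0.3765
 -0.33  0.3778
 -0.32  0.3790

76.38

σ√T = 0.21·√0.25 = 0.1050
ln(S/K) + (r + σ²/2)T = ln(420/450) + (0.074 + 0.21²/2)·0.25 = -0.0690 + 0.0240 = -0.0450
d₁ = -0.0450 / 0.1050 = -0.4284 → -0.43
√T = √0.25 = 0.5000
φ(d₁) = φ(-0.43) = 0.3637
vega = S·φ(d₁)·√T = 420·0.3637·0.5000 = 76.3770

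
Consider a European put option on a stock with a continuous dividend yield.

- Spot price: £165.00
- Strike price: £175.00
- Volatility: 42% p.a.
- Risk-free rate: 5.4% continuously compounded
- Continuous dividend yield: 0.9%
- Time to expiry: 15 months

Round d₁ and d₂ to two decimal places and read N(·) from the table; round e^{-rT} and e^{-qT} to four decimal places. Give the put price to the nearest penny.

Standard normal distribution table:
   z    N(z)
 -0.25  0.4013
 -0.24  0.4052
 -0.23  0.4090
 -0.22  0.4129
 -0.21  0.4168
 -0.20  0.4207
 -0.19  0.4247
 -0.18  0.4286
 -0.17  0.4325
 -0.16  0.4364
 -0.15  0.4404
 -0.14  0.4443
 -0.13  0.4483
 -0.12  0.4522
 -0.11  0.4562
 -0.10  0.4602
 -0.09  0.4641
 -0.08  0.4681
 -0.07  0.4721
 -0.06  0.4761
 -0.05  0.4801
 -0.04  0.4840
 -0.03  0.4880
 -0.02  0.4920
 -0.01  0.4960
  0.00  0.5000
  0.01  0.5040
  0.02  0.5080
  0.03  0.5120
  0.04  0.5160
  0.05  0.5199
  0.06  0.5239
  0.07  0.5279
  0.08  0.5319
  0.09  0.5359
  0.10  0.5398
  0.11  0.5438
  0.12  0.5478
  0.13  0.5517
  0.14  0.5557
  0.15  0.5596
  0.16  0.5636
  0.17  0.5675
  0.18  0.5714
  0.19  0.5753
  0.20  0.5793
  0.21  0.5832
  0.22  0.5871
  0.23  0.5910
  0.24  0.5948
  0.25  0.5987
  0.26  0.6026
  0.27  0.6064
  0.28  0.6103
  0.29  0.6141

£30.56

T = 1.25;  σ√T = 0.4696
ln(S/K) + (r − q + σ²/2)T = ln(165/175) + (0.054 − 0.009 + 0.42²/2)·1.25 = -0.0588 + 0.1665 = 0.1077
d₁ = 0.1077 / 0.4696 = 0.2293 → 0.23
d₂ = d₁ − σ√T = 0.2293 − 0.4696 = -0.2403 → -0.24
e^(−qT) = e^(−0.009·1.25) = 0.9888;  e^(−rT) = e^(−0.054·1.25) = 0.9347
N(−d₂) = N(0.24) = 0.5948;  N(−d₁) = N(-0.23) = 0.4090
P = 175·0.9347·0.5948 − 165·0.9888·0.4090 = 97.2929 − 66.7292 = 30.5638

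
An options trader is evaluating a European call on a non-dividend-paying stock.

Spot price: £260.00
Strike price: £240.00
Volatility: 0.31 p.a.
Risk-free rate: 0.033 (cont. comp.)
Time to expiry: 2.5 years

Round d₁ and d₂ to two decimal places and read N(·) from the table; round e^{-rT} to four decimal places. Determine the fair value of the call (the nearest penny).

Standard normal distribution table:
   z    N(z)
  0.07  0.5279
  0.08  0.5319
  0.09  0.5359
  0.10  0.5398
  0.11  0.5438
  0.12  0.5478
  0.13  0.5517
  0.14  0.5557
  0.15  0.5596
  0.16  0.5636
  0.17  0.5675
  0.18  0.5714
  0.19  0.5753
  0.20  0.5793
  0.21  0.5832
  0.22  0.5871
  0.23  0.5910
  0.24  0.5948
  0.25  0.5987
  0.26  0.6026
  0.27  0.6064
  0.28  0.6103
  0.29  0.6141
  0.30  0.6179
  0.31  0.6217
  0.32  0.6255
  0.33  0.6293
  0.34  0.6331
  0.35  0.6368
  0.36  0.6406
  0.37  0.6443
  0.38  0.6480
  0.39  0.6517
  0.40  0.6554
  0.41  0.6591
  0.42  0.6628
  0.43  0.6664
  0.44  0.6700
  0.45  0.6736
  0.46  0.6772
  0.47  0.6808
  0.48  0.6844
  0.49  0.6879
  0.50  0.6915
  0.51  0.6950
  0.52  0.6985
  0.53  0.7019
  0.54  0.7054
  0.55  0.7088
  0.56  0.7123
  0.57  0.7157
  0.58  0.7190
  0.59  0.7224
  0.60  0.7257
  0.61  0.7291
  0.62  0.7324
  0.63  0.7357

£68.51

T = 2.5;  σ√T = 0.4902
ln(S/K) + (r + σ²/2)T = ln(260/240) + (0.033 + 0.31²/2)·2.5 = 0.0800 + 0.2026 = 0.2827
d₁ = 0.2827 / 0.4902 = 0.5767 which rounds to 0.58
d₂ = d₁ − σ√T = 0.5767 − 0.4902 = 0.0865 which rounds to 0.09
exp(−rT) = exp(−0.033·2.5) = 0.9208
N(d₁) = N(0.58) = 0.7190;  N(d₂) = N(0.09) = 0.5359
C = 260·0.7190 − 240·0.9208·0.5359 = 186.9400 − 118.4296 = 68.5104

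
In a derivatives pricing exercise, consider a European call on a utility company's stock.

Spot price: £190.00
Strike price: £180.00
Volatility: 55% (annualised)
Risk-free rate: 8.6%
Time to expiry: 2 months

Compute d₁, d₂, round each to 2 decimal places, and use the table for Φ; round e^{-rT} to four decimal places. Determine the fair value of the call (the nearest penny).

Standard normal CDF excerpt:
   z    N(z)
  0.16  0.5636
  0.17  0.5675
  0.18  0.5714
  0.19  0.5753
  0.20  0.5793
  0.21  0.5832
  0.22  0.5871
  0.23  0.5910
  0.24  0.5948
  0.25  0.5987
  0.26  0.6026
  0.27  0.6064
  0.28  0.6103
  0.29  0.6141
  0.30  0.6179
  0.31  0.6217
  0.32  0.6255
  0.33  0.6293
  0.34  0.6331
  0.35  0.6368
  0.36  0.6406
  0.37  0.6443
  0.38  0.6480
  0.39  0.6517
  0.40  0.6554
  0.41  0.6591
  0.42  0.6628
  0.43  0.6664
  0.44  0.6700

σ√T = 0.55·√0.1667 = 0.2245
d₁ = [ln(190/180) + (0.086 + ½·0.55²)·0.1667] / (σ√T) = (0.0541 + 0.0395) / 0.2245 = 0.4169 → 0.42
d₂ = 0.4169 − 0.2245 = 0.1924 → 0.19
e^(−rT) = e^(−0.086·0.1667) = 0.9858
N(d₁) = N(0.42) = 0.6628;  N(d₂) = N(0.19) = 0.5753
C = 190·0.6628 − 180·0.9858·0.5753 = 125.9320 − 102.0835 = 23.8485

£23.85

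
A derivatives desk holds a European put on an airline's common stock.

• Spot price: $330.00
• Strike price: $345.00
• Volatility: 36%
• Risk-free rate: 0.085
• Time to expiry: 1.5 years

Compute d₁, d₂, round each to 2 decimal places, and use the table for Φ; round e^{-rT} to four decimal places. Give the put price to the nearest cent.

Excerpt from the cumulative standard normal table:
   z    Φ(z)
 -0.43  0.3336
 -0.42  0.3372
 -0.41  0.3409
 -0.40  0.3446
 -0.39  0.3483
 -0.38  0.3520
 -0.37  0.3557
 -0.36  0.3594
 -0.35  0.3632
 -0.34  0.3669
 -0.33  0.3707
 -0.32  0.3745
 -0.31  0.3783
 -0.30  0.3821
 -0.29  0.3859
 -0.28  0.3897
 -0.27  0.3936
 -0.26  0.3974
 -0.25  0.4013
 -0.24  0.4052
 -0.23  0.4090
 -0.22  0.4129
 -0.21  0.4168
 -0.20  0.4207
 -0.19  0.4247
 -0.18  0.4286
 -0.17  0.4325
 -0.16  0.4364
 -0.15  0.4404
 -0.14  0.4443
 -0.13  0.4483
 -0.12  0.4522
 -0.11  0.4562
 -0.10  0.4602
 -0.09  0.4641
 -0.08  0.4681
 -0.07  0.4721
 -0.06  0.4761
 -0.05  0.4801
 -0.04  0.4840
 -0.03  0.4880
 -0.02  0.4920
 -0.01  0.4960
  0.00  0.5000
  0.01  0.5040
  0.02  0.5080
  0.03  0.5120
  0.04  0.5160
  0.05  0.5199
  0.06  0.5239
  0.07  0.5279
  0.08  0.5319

$43.00

σ√T = 0.36 × 1.2247 = 0.4409
ln(S/K) + (r + σ²/2)T = ln(330/345) + (0.085 + 0.36²/2)·1.5 = -0.0445 + 0.2247 = 0.1802
d₁ = 0.1802 / 0.4409 = 0.4088 which rounds to 0.41
d₂ = d₁ − σ√T = 0.4088 − 0.4409 = -0.0321 which rounds to -0.03
e^(−rT) = e^(−0.085·1.5) = 0.8803
N(−d₂) = N(0.03) = 0.5120;  N(−d₁) = N(-0.41) = 0.3409
P = 345·0.8803·0.5120 − 330·0.3409 = 155.4962 − 112.4970 = 42.9992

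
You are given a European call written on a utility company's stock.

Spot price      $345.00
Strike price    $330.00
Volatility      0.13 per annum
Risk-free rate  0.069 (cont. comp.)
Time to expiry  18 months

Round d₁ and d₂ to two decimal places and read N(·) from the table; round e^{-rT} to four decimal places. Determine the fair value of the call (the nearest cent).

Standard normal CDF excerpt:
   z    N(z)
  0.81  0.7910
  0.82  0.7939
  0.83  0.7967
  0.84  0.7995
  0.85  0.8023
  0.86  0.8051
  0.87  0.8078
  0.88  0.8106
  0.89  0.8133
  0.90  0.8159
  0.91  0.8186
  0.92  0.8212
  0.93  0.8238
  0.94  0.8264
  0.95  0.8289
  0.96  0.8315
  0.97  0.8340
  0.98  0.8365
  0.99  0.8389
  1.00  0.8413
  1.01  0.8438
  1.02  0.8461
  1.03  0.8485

T = 1.5;  σ√T = 0.1592
ln(S/K) + (r + σ²/2)T = ln(345/330) + (0.069 + 0.13²/2)·1.5 = 0.0445 + 0.1162 = 0.1606
d₁ = 0.1606 / 0.1592 = 1.0089 ⇒ 1.01
d₂ = d₁ − σ√T = 1.0089 − 0.1592 = 0.8496 ⇒ 0.85
e^(−rT) = e^(−0.069·1.5) = 0.9017
N(d₁) = N(1.01) = 0.8438;  N(d₂) = N(0.85) = 0.8023
C = 345·0.8438 − 330·0.9017·0.8023 = 291.1110 − 238.7332 = 52.3778

$52.38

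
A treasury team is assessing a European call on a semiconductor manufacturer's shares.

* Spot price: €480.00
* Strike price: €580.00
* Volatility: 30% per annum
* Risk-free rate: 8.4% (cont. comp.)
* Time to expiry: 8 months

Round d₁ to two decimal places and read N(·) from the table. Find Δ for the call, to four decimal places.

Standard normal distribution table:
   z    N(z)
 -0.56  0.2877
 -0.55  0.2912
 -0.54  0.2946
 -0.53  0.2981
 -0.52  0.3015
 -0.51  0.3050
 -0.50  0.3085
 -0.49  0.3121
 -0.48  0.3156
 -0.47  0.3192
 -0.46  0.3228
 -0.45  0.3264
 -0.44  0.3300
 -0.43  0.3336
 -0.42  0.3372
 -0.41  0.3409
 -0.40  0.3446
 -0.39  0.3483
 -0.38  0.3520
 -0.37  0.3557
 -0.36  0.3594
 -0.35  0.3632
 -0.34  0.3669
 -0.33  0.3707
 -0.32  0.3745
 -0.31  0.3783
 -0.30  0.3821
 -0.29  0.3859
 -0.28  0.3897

σ√T = 0.3·√0.6667 = 0.2449
d₁ = [ln(480/580) + (0.084 + ½·0.3²)·0.6667] / (σ√T) = (-0.1892 + 0.0860) / 0.2449 = -0.4215 → -0.42
N(d₁) = N(-0.42) = 0.3372
Δ_call = N(d₁) = 0.3372

0.3372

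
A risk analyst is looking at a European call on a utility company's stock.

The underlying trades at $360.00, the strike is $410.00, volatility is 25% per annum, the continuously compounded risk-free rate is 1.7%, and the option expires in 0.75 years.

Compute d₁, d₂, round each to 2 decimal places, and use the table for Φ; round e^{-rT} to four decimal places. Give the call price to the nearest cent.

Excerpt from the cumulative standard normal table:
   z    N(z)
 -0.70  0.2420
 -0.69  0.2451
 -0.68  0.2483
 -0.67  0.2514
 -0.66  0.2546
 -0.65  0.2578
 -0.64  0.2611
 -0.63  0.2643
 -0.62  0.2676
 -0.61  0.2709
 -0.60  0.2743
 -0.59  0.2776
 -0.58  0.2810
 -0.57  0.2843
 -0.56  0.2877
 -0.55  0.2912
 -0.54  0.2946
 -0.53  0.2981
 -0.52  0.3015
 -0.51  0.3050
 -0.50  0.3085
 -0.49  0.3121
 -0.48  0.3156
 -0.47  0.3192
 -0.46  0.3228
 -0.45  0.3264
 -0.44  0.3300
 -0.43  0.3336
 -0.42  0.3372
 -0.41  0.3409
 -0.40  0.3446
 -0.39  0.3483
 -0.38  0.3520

σ√T = 0.25 × 0.8660 = 0.2165
ln(S/K) + (r + σ²/2)T = ln(360/410) + (0.017 + 0.25²/2)·0.75 = -0.1301 + 0.0362 = -0.0939
d₁ = -0.0939 / 0.2165 = -0.4335 ≈ -0.43
d₂ = d₁ − σ√T = -0.4335 − 0.2165 = -0.6501 ≈ -0.65
exp(−rT) = exp(−0.017·0.75) = 0.9873
N(d₁) = N(-0.43) = 0.3336;  N(d₂) = N(-0.65) = 0.2578
C = 360·0.3336 − 410·0.9873·0.2578 = 120.0960 − 104.3556 = 15.7404

$15.74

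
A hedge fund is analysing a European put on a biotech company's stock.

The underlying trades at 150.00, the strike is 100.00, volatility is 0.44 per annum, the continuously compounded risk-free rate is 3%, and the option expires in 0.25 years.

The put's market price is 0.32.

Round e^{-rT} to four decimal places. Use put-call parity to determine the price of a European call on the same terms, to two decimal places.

e^(−rT) = e^(−0.03·0.25) = 0.9925
Put-call parity: C − P = S − K·e^(−rT) = 150 − 100·0.9925 = 150 − 99.2500 = 50.7500
C = P + (C − P) = 0.32 + (50.7500) = 51.0700

51.07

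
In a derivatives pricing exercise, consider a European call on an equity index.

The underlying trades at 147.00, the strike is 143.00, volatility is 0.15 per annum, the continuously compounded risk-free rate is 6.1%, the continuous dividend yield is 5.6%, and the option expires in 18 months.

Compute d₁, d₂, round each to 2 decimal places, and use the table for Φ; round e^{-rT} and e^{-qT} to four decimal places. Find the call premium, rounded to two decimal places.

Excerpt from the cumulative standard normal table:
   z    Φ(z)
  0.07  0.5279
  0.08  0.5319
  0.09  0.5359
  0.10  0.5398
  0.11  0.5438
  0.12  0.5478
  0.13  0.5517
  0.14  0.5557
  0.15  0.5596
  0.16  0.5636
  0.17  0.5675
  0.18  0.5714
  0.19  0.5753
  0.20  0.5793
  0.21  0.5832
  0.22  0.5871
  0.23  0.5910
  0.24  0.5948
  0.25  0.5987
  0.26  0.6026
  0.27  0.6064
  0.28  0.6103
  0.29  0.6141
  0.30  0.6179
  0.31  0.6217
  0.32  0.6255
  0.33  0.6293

σ√T = 0.15 × 1.2247 = 0.1837
ln(S/K) + (r − q + σ²/2)T = ln(147/143) + (0.061 − 0.056 + 0.15²/2)·1.5 = 0.0276 + 0.0244 = 0.0520
d₁ = 0.0520 / 0.1837 = 0.2829 which rounds to 0.28
d₂ = d₁ − σ√T = 0.2829 − 0.1837 = 0.0991 which rounds to 0.10
exp(−qT) = exp(−0.056·1.5) = 0.9194;  exp(−rT) = exp(−0.061·1.5) = 0.9126
C = 147·0.9194·N(0.28) − 143·0.9126·N(0.10) = 147·0.9194·0.6103 − 143·0.9126·0.5398 = 82.4831 − 70.4449 = 12.0383

12.04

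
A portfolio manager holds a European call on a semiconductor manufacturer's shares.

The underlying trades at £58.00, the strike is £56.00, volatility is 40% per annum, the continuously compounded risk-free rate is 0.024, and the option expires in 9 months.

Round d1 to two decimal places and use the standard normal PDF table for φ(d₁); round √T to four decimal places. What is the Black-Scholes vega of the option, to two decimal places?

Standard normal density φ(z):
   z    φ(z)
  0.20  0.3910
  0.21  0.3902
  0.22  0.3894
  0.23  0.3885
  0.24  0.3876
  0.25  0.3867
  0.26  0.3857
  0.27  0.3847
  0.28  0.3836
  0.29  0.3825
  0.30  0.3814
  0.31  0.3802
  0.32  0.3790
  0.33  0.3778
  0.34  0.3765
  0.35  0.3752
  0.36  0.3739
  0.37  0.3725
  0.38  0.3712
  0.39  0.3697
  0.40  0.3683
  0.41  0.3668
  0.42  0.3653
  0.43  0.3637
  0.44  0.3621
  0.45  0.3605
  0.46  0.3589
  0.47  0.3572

18.98

T = 0.75;  σ√T = 0.3464
d₁ = [ln(58/56) + (0.024 + 0.4²/2)·0.75] / 0.3464 = [0.0351 + 0.0780] / 0.3464 = 0.3265 → 0.33
√T = √0.75 = 0.8660
φ(d₁) = φ(0.33) = 0.3778
vega = S·φ(d₁)·√T = 58·0.3778·0.8660 = 18.9761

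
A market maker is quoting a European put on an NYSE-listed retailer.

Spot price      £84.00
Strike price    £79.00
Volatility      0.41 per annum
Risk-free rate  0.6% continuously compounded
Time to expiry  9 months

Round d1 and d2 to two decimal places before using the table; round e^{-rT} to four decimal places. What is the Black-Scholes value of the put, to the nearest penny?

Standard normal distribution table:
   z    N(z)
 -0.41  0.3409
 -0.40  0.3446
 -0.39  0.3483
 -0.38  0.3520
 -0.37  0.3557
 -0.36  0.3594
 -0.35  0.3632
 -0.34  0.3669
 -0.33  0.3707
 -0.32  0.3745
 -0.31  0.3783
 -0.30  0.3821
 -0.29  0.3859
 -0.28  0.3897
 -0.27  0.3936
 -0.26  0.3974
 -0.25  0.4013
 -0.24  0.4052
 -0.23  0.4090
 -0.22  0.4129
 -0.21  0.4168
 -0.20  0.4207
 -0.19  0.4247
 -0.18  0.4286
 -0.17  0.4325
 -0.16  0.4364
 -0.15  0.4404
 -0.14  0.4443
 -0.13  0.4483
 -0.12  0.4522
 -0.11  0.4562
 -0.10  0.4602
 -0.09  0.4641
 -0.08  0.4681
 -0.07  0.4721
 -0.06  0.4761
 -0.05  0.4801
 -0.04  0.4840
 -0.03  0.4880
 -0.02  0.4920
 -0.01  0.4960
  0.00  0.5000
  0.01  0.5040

£8.82

T = 0.75;  σ√T = 0.3551
ln(S/K) + (r + σ²/2)T = ln(84/79) + (0.006 + 0.41²/2)·0.75 = 0.0614 + 0.0675 = 0.1289
d₁ = 0.1289 / 0.3551 = 0.3630 → 0.36
d₂ = d₁ − σ√T = 0.3630 − 0.3551 = 0.0080 → 0.01
e^(−rT) = e^(−0.006·0.75) = 0.9955
N(−d₂) = N(-0.01) = 0.4960;  N(−d₁) = N(-0.36) = 0.3594
P = 79·0.9955·0.4960 − 84·0.3594 = 39.0077 − 30.1896 = 8.8181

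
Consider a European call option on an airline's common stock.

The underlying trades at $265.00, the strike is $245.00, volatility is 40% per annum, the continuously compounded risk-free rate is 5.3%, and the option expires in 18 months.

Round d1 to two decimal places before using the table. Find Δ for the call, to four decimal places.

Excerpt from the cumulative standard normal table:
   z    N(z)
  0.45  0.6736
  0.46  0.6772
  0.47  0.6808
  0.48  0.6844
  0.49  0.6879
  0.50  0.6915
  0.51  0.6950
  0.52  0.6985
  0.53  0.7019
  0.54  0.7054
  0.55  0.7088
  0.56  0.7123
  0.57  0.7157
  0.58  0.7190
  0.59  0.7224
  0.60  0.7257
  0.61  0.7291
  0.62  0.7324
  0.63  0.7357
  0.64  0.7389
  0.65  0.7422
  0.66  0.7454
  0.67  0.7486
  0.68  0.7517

0.7157

T = 1.5;  σ√T = 0.4899
d₁ = [ln(265/245) + (0.053 + 0.4²/2)·1.5] / 0.4899 = [0.0785 + 0.1995] / 0.4899 = 0.5674 which rounds to 0.57
N(d₁) = N(0.57) = 0.7157
Δ_call = N(d₁) = 0.7157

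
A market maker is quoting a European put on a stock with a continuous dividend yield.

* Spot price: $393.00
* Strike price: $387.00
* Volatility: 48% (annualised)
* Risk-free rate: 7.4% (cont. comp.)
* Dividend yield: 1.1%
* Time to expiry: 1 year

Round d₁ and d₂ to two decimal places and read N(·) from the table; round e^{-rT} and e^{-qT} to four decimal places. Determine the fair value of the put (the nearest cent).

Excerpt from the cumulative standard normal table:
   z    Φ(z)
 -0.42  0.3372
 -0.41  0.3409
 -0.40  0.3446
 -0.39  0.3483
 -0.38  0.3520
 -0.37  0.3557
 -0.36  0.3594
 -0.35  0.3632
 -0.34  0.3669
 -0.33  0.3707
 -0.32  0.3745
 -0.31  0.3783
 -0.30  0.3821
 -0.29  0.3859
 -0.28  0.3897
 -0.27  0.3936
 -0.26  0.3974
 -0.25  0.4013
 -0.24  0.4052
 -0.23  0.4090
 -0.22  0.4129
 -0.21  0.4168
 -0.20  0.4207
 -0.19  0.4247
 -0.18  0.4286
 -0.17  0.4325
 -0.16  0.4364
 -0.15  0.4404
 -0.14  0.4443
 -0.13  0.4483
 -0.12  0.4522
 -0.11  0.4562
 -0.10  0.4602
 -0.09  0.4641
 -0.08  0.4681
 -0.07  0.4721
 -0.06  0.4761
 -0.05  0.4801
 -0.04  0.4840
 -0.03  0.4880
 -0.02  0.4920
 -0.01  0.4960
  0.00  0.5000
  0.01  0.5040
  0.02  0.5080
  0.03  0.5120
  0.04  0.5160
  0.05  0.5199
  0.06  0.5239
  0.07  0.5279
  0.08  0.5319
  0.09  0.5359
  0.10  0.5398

T = 1;  σ√T = 0.4800
ln(S/K) + (r − q + σ²/2)T = ln(393/387) + (0.074 − 0.011 + 0.48²/2)·1 = 0.0154 + 0.1782 = 0.1936
d₁ = 0.1936 / 0.4800 = 0.4033 which rounds to 0.40
d₂ = d₁ − σ√T = 0.4033 − 0.4800 = -0.0767 which rounds to -0.08
e^(−qT) = e^(−0.011·1) = 0.9891;  e^(−rT) = e^(−0.074·1) = 0.9287
N(−d₂) = N(0.08) = 0.5319;  N(−d₁) = N(-0.40) = 0.3446
P = 387·0.9287·0.5319 − 393·0.9891·0.3446 = 191.1685 − 133.9516 = 57.2169

$57.22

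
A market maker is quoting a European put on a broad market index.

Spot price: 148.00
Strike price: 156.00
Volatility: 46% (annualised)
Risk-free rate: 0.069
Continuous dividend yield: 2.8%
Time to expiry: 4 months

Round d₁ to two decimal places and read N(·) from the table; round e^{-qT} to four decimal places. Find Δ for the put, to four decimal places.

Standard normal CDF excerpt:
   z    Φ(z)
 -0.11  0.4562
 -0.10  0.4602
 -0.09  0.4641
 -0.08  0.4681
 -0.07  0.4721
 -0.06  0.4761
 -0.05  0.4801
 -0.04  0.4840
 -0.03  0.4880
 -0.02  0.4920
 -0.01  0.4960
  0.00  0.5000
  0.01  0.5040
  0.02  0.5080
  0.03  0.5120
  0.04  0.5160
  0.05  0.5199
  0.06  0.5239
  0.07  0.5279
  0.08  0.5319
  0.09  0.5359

σ√T = 0.46·√0.3333 = 0.2656
d₁ = [ln(148/156) + (0.069 − 0.028 + 0.46²/2)·0.3333] / 0.2656 = [-0.0526 + 0.0489] / 0.2656 = -0.0140 ⇒ -0.01
N(d₁) = N(-0.01) = 0.4960
Δ_put = e^(−qT)·(N(d₁) − 1) = 0.9907·(0.4960 − 1) = -0.4993

-0.4993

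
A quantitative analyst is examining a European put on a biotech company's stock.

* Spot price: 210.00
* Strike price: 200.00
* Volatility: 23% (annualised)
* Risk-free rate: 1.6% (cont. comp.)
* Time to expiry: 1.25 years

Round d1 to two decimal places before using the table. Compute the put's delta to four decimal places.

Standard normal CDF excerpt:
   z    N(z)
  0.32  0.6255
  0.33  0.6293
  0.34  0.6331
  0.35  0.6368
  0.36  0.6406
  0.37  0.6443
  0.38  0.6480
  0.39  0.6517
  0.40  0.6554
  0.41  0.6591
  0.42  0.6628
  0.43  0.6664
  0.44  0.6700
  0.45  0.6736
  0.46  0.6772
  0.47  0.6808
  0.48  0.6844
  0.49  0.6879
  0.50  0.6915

-0.3446

T = 1.25;  σ√T = 0.2571
d₁ = [ln(210/200) + (0.016 + 0.23²/2)·1.25] / 0.2571 = [0.0488 + 0.0531] / 0.2571 = 0.3961 ⇒ 0.40
N(d₁) = N(0.40) = 0.6554
Δ_put = N(d₁) − 1 = 0.6554 − 1 = -0.3446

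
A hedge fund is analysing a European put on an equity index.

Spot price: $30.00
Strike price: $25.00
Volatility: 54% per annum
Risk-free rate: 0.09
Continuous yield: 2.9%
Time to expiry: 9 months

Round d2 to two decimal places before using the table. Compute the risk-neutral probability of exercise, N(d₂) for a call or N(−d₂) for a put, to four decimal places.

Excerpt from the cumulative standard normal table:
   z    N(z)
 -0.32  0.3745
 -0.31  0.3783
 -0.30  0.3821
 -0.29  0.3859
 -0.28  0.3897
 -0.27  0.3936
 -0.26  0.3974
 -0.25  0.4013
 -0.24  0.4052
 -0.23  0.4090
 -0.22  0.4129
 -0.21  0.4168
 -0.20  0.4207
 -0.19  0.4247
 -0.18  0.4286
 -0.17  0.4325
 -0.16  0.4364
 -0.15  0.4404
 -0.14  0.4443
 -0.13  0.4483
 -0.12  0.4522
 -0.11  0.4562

T = 0.75;  σ√T = 0.4677
d₁ = [ln(30/25) + (0.09 − 0.029 + ½·0.54²)·0.75] / (σ√T) = (0.1823 + 0.1551) / 0.4677 = 0.7215 which rounds to 0.72
d₂ = 0.7215 − 0.4677 = 0.2539 which rounds to 0.25
Pr(exercise) under Q = N(−d₂) = N(-0.25) = 0.4013

0.4013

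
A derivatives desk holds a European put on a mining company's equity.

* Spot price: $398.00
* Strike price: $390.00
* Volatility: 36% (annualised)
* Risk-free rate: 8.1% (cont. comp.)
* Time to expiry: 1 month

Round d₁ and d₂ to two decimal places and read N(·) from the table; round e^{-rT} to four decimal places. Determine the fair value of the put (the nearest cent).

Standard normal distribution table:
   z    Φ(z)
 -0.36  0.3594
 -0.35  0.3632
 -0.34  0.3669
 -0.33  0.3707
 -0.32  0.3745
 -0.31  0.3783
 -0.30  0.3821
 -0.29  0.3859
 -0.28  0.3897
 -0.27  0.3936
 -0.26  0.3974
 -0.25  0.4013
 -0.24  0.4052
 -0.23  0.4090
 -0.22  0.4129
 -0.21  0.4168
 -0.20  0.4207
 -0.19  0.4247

$10.90

σ√T = 0.36 × 0.2887 = 0.1039
d₁ = [ln(398/390) + (0.081 + 0.36²/2)·0.08333] / 0.1039 = [0.0203 + 0.0121] / 0.1039 = 0.3123 which rounds to 0.31
d₂ = d₁ − σ√T = 0.3123 − 0.1039 = 0.2084 which rounds to 0.21
exp(−rT) = exp(−0.081·0.08333) = 0.9933
N(−d₂) = N(-0.21) = 0.4168;  N(−d₁) = N(-0.31) = 0.3783
P = 390·0.9933·0.4168 − 398·0.3783 = 161.4629 − 150.5634 = 10.8995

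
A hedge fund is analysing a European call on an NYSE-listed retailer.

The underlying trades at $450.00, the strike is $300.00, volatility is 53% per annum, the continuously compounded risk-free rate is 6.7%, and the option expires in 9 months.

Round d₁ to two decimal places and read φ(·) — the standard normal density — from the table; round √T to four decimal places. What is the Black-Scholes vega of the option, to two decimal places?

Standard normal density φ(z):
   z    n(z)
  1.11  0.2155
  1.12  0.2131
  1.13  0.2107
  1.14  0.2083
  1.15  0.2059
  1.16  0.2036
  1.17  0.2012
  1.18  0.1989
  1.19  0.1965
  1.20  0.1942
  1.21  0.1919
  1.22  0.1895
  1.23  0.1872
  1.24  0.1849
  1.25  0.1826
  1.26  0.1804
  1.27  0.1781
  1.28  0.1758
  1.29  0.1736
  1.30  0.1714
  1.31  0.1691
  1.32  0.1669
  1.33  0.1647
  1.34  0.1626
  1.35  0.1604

73.85

T = 0.75;  σ√T = 0.4590
d₁ = [ln(450/300) + (0.067 + 0.53²/2)·0.75] / 0.4590 = [0.4055 + 0.1556] / 0.4590 = 1.2224 → 1.22
√T = √0.75 = 0.8660
φ(d₁) = φ(1.22) = 0.1895
vega = S·φ(d₁)·√T = 450·0.1895·0.8660 = 73.8482
(The put has the same vega.)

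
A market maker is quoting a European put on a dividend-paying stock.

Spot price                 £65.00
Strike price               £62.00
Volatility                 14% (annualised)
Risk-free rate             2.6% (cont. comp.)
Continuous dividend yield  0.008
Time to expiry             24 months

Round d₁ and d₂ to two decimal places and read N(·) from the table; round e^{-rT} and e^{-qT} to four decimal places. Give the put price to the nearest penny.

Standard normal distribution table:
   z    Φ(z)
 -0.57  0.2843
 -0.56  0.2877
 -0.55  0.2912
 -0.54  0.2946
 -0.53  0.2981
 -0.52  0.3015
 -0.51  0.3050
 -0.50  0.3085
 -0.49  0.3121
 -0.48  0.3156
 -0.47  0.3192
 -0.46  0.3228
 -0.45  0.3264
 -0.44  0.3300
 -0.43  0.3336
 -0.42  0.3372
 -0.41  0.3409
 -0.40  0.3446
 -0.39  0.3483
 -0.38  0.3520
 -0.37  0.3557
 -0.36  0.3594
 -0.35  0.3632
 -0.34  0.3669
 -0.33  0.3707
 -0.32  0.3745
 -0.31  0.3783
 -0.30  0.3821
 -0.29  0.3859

£2.76

σ√T = 0.14·√2 = 0.1980
ln(S/K) + (r − q + σ²/2)T = ln(65/62) + (0.026 − 0.008 + 0.14²/2)·2 = 0.0473 + 0.0556 = 0.1029
d₁ = 0.1029 / 0.1980 = 0.5195 → 0.52
d₂ = d₁ − σ√T = 0.5195 − 0.1980 = 0.3215 → 0.32
e^(−qT) = e^(−0.008·2) = 0.9841;  e^(−rT) = e^(−0.026·2) = 0.9493
P = 62·0.9493·N(-0.32) − 65·0.9841·N(-0.52) = 62·0.9493·0.3745 − 65·0.9841·0.3015 = 22.0418 − 19.2859 = 2.7559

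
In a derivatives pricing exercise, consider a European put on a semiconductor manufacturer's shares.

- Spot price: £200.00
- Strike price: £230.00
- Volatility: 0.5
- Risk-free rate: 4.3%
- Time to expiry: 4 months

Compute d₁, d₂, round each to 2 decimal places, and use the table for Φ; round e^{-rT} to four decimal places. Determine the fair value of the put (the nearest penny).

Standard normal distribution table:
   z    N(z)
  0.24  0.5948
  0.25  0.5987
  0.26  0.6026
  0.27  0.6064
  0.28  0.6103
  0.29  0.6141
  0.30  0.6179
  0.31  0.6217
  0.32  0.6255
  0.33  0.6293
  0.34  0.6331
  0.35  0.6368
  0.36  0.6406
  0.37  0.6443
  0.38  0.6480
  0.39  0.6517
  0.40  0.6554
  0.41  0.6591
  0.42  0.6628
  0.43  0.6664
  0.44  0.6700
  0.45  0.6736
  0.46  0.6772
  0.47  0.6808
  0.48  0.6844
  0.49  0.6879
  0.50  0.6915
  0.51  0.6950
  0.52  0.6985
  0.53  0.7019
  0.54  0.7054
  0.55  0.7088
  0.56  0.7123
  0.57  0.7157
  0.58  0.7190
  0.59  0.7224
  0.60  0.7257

σ√T = 0.5 × 0.5774 = 0.2887
d₁ = [ln(200/230) + (0.043 + 0.5²/2)·0.3333] / 0.2887 = [-0.1398 + 0.0560] / 0.2887 = -0.2902 ≈ -0.29
d₂ = d₁ − σ√T = -0.2902 − 0.2887 = -0.5788 ≈ -0.58
exp(−rT) = exp(−0.043·0.3333) = 0.9858
N(−d₂) = N(0.58) = 0.7190;  N(−d₁) = N(0.29) = 0.6141
P = 230·0.9858·0.7190 − 200·0.6141 = 163.0217 − 122.8200 = 40.2017

£40.20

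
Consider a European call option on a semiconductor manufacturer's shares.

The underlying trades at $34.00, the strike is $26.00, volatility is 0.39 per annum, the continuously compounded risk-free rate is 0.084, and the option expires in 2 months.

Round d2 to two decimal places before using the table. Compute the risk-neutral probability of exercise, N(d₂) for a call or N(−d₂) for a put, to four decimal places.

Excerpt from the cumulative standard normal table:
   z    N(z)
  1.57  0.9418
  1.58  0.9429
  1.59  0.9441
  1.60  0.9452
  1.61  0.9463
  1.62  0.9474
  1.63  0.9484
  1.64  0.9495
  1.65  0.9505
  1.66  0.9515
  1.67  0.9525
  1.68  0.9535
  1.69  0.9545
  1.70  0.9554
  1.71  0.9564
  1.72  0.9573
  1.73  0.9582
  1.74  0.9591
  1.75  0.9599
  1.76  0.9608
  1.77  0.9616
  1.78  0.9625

σ√T = 0.39·√0.1667 = 0.1592
d₁ = [ln(34/26) + (0.084 + 0.39²/2)·0.1667] / 0.1592 = [0.2683 + 0.0267] / 0.1592 = 1.8524 ≈ 1.85
d₂ = d₁ − σ√T = 1.8524 − 0.1592 = 1.6932 ≈ 1.69
Risk-neutral Pr[S_T > K] = N(d₂) = N(1.69) = 0.9545

0.9545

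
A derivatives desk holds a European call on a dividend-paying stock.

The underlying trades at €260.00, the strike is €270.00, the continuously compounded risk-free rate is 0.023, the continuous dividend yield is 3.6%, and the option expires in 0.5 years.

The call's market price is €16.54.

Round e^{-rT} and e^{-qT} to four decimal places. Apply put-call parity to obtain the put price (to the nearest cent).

€28.09

e^(−qT) = e^(−0.036·0.5) = 0.9822;  e^(−rT) = e^(−0.023·0.5) = 0.9886
Put-call parity: C − P = S·e^(−qT) − K·e^(−rT) = 260·0.9822 − 270·0.9886 = 255.3720 − 266.9220 = -11.5500
P = C − (C − P) = 16.54 − (-11.5500) = 28.0900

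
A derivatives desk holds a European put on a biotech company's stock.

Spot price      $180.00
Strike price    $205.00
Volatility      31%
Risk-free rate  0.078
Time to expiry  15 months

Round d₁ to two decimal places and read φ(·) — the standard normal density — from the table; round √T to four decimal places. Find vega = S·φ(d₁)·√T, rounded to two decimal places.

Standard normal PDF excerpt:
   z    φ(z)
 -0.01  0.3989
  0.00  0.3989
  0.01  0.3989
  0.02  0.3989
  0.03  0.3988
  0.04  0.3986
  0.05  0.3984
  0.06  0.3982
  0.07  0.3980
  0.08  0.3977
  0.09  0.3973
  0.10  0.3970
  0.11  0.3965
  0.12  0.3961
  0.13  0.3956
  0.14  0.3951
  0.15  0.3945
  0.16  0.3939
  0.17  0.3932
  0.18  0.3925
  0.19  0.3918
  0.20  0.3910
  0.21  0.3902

80.03

σ√T = 0.31·√1.25 = 0.3466
d₁ = [ln(180/205) + (0.078 + ½·0.31²)·1.25] / (σ√T) = (-0.1301 + 0.1576) / 0.3466 = 0.0794 ≈ 0.08
√T = √1.25 = 1.1180
φ(d₁) = φ(0.08) = 0.3977
vega = S·φ(d₁)·√T = 180·0.3977·1.1180 = 80.0331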